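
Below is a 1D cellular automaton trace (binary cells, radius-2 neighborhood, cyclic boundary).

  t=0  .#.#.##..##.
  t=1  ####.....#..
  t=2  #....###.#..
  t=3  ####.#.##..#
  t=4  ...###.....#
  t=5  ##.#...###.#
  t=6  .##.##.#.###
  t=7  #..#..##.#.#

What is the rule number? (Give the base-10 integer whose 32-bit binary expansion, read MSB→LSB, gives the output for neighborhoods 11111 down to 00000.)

749143539

  #####|.  b31=0 t=3,i=1
  ####.|.  b30=0 t=1,i=2
  ###.#|#  b29=1 t=2,i=7
  ###..|.  b28=0 t=1,i=3
  ##.##|#  b27=1 t=5,i=10
  ##.#.|#  b26=1 t=2,i=8
  ##..#|.  b25=0 t=0,i=7
  ##...|.  b24=0 t=1,i=4
  #.###|#  b23=1 t=5,i=11
  #.##.|.  b22=0 t=0,i=5
  #.#.#|#  b21=1 t=0,i=3
  #.#..|.  b20=0 t=2,i=9
  #..##|.  b19=0 t=0,i=8
  #..#.|#  b18=1 t=0,i=0
  #...#|#  b17=1 t=4,i=1
  #....|#  b16=1 t=1,i=5
  .####|.  b15=0 t=1,i=1
  .###.|.  b14=0 t=2,i=6
  .##.#|.  b13=0 t=6,i=2
  .##..|.  b12=0 t=0,i=6
  .#.##|.  b11=0 t=0,i=4
  .#.#.|#  b10=1 t=0,i=2
  .#..#|.  b9=0 t=1,i=10
  .#...|#  b8=1 t=2,i=1
  ..###|#  b7=1 t=1,i=0
  ..##.|#  b6=1 t=0,i=9
  ..#.#|#  b5=1 t=0,i=1
  ..#..|#  b4=1 t=1,i=9
  ...##|.  b3=0 t=2,i=4
  ...#.|.  b2=0 t=1,i=8
  ....#|#  b1=1 t=1,i=7
  .....|#  b0=1 t=1,i=6
  bits 00101100101001110000010111110011 = 749143539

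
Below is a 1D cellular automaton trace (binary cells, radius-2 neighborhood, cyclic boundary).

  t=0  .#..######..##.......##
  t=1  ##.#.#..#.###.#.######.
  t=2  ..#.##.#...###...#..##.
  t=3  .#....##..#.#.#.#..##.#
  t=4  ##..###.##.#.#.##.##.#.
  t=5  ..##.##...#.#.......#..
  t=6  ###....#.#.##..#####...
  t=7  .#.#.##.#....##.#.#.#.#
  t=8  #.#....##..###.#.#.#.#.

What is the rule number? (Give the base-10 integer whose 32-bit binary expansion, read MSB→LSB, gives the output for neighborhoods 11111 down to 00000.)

  nb #####: next=.  (t=0,i=6, bit31=0)
  nb ####.: next=#  (t=0,i=8, bit30=1)
  nb ###.#: next=#  (t=1,i=12, bit29=1)
  nb ###..: next=.  (t=0,i=9, bit28=0)
  nb ##.##: next=.  (t=1,i=22, bit27=0)
  nb ##.#.: next=#  (t=0,i=0, bit26=1)
  nb ##..#: next=#  (t=0,i=10, bit25=1)
  nb ##...: next=#  (t=0,i=14, bit24=1)
  nb #.###: next=.  (t=1,i=10, bit23=0)
  nb #.##.: next=.  (t=1,i=0, bit22=0)
  nb #.#.#: next=.  (t=1,i=3, bit21=0)
  nb #.#..: next=#  (t=0,i=1, bit20=1)
  nb #..##: next=#  (t=0,i=3, bit19=1)
  nb #..#.: next=#  (t=1,i=7, bit18=1)
  nb #...#: next=.  (t=2,i=0, bit17=0)
  nb #....: next=.  (t=0,i=15, bit16=0)
  nb .####: next=#  (t=0,i=5, bit15=1)
  nb .###.: next=#  (t=1,i=11, bit14=1)
  nb .##.#: next=.  (t=0,i=22, bit13=0)
  nb .##..: next=.  (t=0,i=13, bit12=0)
  nb .#.##: next=.  (t=1,i=9, bit11=0)
  nb .#.#.: next=#  (t=1,i=4, bit10=1)
  nb .#..#: next=.  (t=0,i=2, bit9=0)
  nb .#...: next=.  (t=2,i=8, bit8=0)
  nb ..###: next=.  (t=0,i=4, bit7=0)
  nb ..##.: next=#  (t=0,i=12, bit6=1)
  nb ..#.#: next=.  (t=1,i=8, bit5=0)
  nb ..#..: next=.  (t=2,i=17, bit4=0)
  nb ...##: next=#  (t=0,i=20, bit3=1)
  nb ...#.: next=#  (t=2,i=1, bit2=1)
  nb ....#: next=#  (t=0,i=19, bit1=1)
  nb .....: next=#  (t=0,i=16, bit0=1)
  bits 01100111000111001100010001001111 = 1729938511

1729938511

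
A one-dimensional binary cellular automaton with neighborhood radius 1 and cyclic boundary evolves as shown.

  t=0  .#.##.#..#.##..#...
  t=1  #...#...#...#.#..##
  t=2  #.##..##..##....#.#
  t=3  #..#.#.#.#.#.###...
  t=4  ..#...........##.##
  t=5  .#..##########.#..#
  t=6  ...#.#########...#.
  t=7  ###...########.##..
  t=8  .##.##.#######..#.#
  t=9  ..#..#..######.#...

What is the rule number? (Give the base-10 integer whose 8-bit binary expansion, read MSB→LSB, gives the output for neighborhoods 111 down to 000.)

  ###|#  b7=1 t=1,i=18
  ##.|#  b6=1 t=0,i=4
  #.#|.  b5=0 t=0,i=2
  #..|.  b4=0 t=0,i=7
  .##|.  b3=0 t=0,i=3
  .#.|.  b2=0 t=0,i=1
  ..#|#  b1=1 t=0,i=0
  ...|#  b0=1 t=0,i=17
  bits 11000011 = 195

195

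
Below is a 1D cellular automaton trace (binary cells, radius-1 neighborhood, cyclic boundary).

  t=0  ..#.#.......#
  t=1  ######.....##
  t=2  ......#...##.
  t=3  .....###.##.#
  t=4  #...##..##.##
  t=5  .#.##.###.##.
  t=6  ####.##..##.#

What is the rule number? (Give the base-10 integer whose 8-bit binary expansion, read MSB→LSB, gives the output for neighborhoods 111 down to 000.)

  [7] ### => .  t=1,i=0
  [6] ##. => .  t=1,i=5
  [5] #.# => #  t=0,i=3
  [4] #.. => #  t=0,i=0
  [3] .## => #  t=1,i=11
  [2] .#. => #  t=0,i=2
  [1] ..# => #  t=0,i=1
  [0] ... => .  t=0,i=6
  bits 00111110 = 62

62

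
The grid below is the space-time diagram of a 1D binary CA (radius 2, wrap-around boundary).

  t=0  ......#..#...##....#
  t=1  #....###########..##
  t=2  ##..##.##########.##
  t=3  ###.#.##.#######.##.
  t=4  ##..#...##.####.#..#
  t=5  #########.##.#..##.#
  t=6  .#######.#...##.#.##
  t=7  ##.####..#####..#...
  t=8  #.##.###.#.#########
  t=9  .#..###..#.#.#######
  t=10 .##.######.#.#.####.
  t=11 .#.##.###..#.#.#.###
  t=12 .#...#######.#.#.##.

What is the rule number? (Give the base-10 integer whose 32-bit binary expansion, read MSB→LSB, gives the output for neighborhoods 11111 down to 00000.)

3686159356

  ##### -> #   bit 31 = 1  t=1,i=7
  ####. -> #   bit 30 = 1  t=1,i=14
  ###.# -> .   bit 29 = 0  t=2,i=16
  ###.. -> #   bit 28 = 1  t=1,i=0
  ##.## -> #   bit 27 = 1  t=2,i=6
  ##.#. -> .   bit 26 = 0  t=3,i=3
  ##..# -> #   bit 25 = 1  t=1,i=16
  ##... -> #   bit 24 = 1  t=0,i=15
  #.### -> #   bit 23 = 1  t=2,i=7
  #.##. -> .   bit 22 = 0  t=3,i=6
  #.#.# -> #   bit 21 = 1  t=3,i=4
  #.#.. -> #   bit 20 = 1  t=4,i=16
  #..## -> .   bit 19 = 0  t=1,i=17
  #..#. -> #   bit 18 = 1  t=0,i=8
  #...# -> #   bit 17 = 1  t=0,i=11
  #.... -> .   bit 16 = 0  t=0,i=1
  .#### -> .   bit 15 = 0  t=1,i=6
  .###. -> #   bit 14 = 1  t=1,i=19
  .##.# -> .   bit 13 = 0  t=2,i=5
  .##.. -> #   bit 12 = 1  t=0,i=14
  .#.## -> .   bit 11 = 0  t=3,i=5
  .#.#. -> .   bit 10 = 0  t=9,i=10
  .#..# -> #   bit 9 = 1  t=0,i=7
  .#... -> #   bit 8 = 1  t=0,i=0
  ..### -> #   bit 7 = 1  t=1,i=5
  ..##. -> #   bit 6 = 1  t=0,i=13
  ..#.# -> #   bit 5 = 1  t=9,i=9
  ..#.. -> #   bit 4 = 1  t=0,i=6
  ...## -> #   bit 3 = 1  t=0,i=12
  ...#. -> #   bit 2 = 1  t=0,i=5
  ....# -> .   bit 1 = 0  t=0,i=4
  ..... -> .   bit 0 = 0  t=0,i=2
  bits 11011011101101100101001111111100 = 3686159356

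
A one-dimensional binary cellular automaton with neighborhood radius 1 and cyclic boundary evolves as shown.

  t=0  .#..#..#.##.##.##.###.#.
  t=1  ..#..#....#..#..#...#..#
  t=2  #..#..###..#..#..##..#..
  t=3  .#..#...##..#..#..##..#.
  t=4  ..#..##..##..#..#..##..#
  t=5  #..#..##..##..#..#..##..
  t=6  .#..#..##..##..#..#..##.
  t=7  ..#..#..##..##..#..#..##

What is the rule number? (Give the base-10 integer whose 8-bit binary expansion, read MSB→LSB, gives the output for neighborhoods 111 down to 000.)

  ### -> .   bit 7 = 0  t=0,i=19
  ##. -> #   bit 6 = 1  t=0,i=10
  #.# -> .   bit 5 = 0  t=0,i=8
  #.. -> #   bit 4 = 1  t=0,i=2
  .## -> .   bit 3 = 0  t=0,i=9
  .#. -> .   bit 2 = 0  t=0,i=1
  ..# -> .   bit 1 = 0  t=0,i=0
  ... -> #   bit 0 = 1  t=1,i=7
  bits 01010001 = 81

81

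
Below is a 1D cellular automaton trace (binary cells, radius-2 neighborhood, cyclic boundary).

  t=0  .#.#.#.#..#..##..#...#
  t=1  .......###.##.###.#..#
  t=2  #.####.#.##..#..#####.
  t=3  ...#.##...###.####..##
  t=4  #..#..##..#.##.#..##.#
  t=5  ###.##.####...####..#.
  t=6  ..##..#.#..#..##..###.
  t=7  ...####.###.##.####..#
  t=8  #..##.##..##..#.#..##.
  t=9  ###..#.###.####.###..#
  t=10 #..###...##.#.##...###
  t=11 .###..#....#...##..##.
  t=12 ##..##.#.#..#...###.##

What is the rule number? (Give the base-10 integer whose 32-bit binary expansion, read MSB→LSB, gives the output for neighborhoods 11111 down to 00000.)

790401955

  #####|.  b31=0 t=2,i=18
  ####.|.  b30=0 t=2,i=4
  ###.#|#  b29=1 t=1,i=9
  ###..|.  b28=0 t=3,i=17
  ##.##|#  b27=1 t=1,i=10
  ##.#.|#  b26=1 t=1,i=17
  ##..#|#  b25=1 t=0,i=15
  ##...|#  b24=1 t=3,i=0
  #.###|.  b23=0 t=1,i=14
  #.##.|.  b22=0 t=1,i=11
  #.#.#|.  b21=0 t=0,i=1
  #.#..|#  b20=1 t=0,i=7
  #..##|#  b19=1 t=0,i=12
  #..#.|#  b18=1 t=0,i=9
  #...#|.  b17=0 t=0,i=19
  #....|.  b16=0 t=1,i=1
  .####|#  b15=1 t=2,i=3
  .###.|.  b14=0 t=1,i=8
  .##.#|.  b13=0 t=1,i=12
  .##..|#  b12=1 t=0,i=14
  .#.##|.  b11=0 t=2,i=1
  .#.#.|.  b10=0 t=0,i=0
  .#..#|#  b9=1 t=0,i=8
  .#...|#  b8=1 t=0,i=18
  ..###|#  b7=1 t=1,i=7
  ..##.|.  b6=0 t=0,i=13
  ..#.#|#  b5=1 t=0,i=21
  ..#..|.  b4=0 t=0,i=10
  ...##|.  b3=0 t=1,i=6
  ...#.|.  b2=0 t=0,i=20
  ....#|#  b1=1 t=1,i=5
  .....|#  b0=1 t=1,i=2
  bits 00101111000111001001001110100011 = 790401955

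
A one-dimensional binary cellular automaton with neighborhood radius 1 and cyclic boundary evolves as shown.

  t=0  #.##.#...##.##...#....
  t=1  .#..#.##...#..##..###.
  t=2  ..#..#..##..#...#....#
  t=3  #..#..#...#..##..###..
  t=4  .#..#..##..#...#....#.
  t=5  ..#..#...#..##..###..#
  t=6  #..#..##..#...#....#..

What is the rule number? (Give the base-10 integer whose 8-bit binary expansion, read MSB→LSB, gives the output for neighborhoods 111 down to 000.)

49

  [7] ### => .  t=1,i=19
  [6] ##. => .  t=0,i=3
  [5] #.# => #  t=0,i=1
  [4] #.. => #  t=0,i=6
  [3] .## => .  t=0,i=2
  [2] .#. => .  t=0,i=0
  [1] ..# => .  t=0,i=8
  [0] ... => #  t=0,i=7
  bits 00110001 = 49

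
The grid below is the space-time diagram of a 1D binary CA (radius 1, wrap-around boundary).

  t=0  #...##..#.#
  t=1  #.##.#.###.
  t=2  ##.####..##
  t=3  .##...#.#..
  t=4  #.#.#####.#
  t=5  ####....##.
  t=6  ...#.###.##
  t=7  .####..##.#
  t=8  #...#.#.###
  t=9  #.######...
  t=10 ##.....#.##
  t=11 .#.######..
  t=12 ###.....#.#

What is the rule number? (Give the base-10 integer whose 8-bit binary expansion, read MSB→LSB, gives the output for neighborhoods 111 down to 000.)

  ### -> .   bit 7 = 0  t=1,i=8
  ##. -> #   bit 6 = 1  t=0,i=0
  #.# -> #   bit 5 = 1  t=0,i=9
  #.. -> .   bit 4 = 0  t=0,i=1
  .## -> .   bit 3 = 0  t=0,i=4
  .#. -> #   bit 2 = 1  t=0,i=8
  ..# -> #   bit 1 = 1  t=0,i=3
  ... -> #   bit 0 = 1  t=0,i=2
  bits 01100111 = 103

103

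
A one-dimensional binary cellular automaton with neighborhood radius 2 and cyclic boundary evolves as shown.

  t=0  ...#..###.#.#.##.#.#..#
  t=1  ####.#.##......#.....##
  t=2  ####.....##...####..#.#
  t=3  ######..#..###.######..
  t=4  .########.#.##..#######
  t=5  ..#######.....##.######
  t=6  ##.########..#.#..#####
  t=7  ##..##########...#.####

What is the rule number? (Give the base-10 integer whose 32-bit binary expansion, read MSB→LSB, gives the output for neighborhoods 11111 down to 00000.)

  nb #####: next=#  (t=1,i=0, bit31=1)
  nb ####.: next=#  (t=1,i=2, bit30=1)
  nb ###.#: next=#  (t=0,i=8, bit29=1)
  nb ###..: next=#  (t=2,i=3, bit28=1)
  nb ##.##: next=.  (t=3,i=14, bit27=0)
  nb ##.#.: next=.  (t=0,i=9, bit26=0)
  nb ##..#: next=#  (t=2,i=18, bit25=1)
  nb ##...: next=#  (t=1,i=9, bit24=1)
  nb #.###: next=.  (t=2,i=22, bit23=0)
  nb #.##.: next=.  (t=0,i=14, bit22=0)
  nb #.#.#: next=.  (t=0,i=10, bit21=0)
  nb #.#..: next=.  (t=0,i=19, bit20=0)
  nb #..##: next=#  (t=0,i=5, bit19=1)
  nb #..#.: next=#  (t=0,i=21, bit18=1)
  nb #...#: next=#  (t=0,i=1, bit17=1)
  nb #....: next=#  (t=1,i=10, bit16=1)
  nb .####: next=#  (t=1,i=22, bit15=1)
  nb .###.: next=#  (t=0,i=7, bit14=1)
  nb .##.#: next=#  (t=0,i=15, bit13=1)
  nb .##..: next=.  (t=1,i=8, bit12=0)
  nb .#.##: next=.  (t=0,i=13, bit11=0)
  nb .#.#.: next=.  (t=0,i=11, bit10=0)
  nb .#..#: next=.  (t=0,i=4, bit9=0)
  nb .#...: next=#  (t=0,i=0, bit8=1)
  nb ..###: next=.  (t=0,i=6, bit7=0)
  nb ..##.: next=.  (t=2,i=9, bit6=0)
  nb ..#.#: next=#  (t=2,i=20, bit5=1)
  nb ..#..: next=#  (t=0,i=3, bit4=1)
  nb ...##: next=#  (t=1,i=20, bit3=1)
  nb ...#.: next=#  (t=0,i=2, bit2=1)
  nb ....#: next=.  (t=1,i=13, bit1=0)
  nb .....: next=.  (t=1,i=11, bit0=0)
  bits 11110011000011111110000100111100 = 4077904188

4077904188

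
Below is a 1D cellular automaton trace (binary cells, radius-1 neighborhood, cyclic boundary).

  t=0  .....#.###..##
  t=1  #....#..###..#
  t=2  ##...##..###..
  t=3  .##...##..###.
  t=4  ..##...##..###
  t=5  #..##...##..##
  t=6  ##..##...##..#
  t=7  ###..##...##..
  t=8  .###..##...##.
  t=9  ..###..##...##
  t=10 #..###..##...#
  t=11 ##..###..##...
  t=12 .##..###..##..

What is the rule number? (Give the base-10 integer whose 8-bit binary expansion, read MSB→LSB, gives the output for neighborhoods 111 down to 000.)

212

  ### -> #   bit 7 = 1  t=0,i=8
  ##. -> #   bit 6 = 1  t=0,i=9
  #.# -> .   bit 5 = 0  t=0,i=6
  #.. -> #   bit 4 = 1  t=0,i=0
  .## -> .   bit 3 = 0  t=0,i=7
  .#. -> #   bit 2 = 1  t=0,i=5
  ..# -> .   bit 1 = 0  t=0,i=4
  ... -> .   bit 0 = 0  t=0,i=1
  bits 11010100 = 212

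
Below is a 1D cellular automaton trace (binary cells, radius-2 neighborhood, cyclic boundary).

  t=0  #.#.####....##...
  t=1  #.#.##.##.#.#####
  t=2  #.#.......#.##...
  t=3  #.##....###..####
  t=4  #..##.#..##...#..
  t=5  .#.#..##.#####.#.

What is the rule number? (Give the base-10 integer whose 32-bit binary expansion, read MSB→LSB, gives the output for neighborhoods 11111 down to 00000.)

  #####|.  b31=0 t=1,i=14
  ####.|.  b30=0 t=0,i=6
  ###.#|#  b29=1 t=1,i=0
  ###..|#  b28=1 t=0,i=7
  ##.##|.  b27=0 t=1,i=6
  ##.#.|.  b26=0 t=1,i=1
  ##..#|.  b25=0 t=3,i=11
  ##...|#  b24=1 t=0,i=8
  #.###|#  b23=1 t=0,i=4
  #.##.|.  b22=0 t=1,i=4
  #.#.#|#  b21=1 t=0,i=2
  #.#..|#  b20=1 t=2,i=2
  #..##|.  b19=0 t=3,i=12
  #..#.|.  b18=0 t=4,i=16
  #...#|#  b17=1 t=0,i=15
  #....|.  b16=0 t=0,i=9
  .####|#  b15=1 t=0,i=5
  .###.|#  b14=1 t=3,i=9
  .##.#|.  b13=0 t=1,i=5
  .##..|#  b12=1 t=0,i=13
  .#.##|.  b11=0 t=0,i=3
  .#.#.|.  b10=0 t=0,i=1
  .#..#|#  b9=1 t=4,i=1
  .#...|#  b8=1 t=2,i=3
  ..###|.  b7=0 t=3,i=8
  ..##.|#  b6=1 t=0,i=12
  ..#.#|#  b5=1 t=0,i=0
  ..#..|.  b4=0 t=4,i=0
  ...##|.  b3=0 t=0,i=11
  ...#.|#  b2=1 t=0,i=16
  ....#|#  b1=1 t=0,i=10
  .....|.  b0=0 t=2,i=5
  bits 00110001101100101101001101100110 = 833803110

833803110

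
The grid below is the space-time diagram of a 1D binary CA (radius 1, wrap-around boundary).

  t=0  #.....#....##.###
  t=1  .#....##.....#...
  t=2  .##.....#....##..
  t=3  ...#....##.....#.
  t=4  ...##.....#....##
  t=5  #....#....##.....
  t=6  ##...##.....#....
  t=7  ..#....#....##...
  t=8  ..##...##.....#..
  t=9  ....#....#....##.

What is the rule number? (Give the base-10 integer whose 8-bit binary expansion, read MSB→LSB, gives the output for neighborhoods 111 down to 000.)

52

  ###|.  b7=0 t=0,i=15
  ##.|.  b6=0 t=0,i=0
  #.#|#  b5=1 t=0,i=13
  #..|#  b4=1 t=0,i=1
  .##|.  b3=0 t=0,i=11
  .#.|#  b2=1 t=0,i=6
  ..#|.  b1=0 t=0,i=5
  ...|.  b0=0 t=0,i=2
  bits 00110100 = 52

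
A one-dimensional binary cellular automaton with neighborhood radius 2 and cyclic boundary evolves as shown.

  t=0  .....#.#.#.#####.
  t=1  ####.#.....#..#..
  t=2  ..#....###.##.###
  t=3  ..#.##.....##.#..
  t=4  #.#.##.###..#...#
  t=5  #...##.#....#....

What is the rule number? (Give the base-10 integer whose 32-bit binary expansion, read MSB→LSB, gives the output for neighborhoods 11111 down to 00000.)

1086927411

  nb #####: next=.  (t=0,i=13, bit31=0)
  nb ####.: next=#  (t=0,i=14, bit30=1)
  nb ###.#: next=.  (t=1,i=3, bit29=0)
  nb ###..: next=.  (t=0,i=15, bit28=0)
  nb ##.##: next=.  (t=2,i=10, bit27=0)
  nb ##.#.: next=.  (t=1,i=4, bit26=0)
  nb ##..#: next=.  (t=2,i=0, bit25=0)
  nb ##...: next=.  (t=0,i=16, bit24=0)
  nb #.###: next=#  (t=0,i=11, bit23=1)
  nb #.##.: next=#  (t=2,i=11, bit22=1)
  nb #.#.#: next=.  (t=0,i=7, bit21=0)
  nb #.#..: next=.  (t=1,i=5, bit20=0)
  nb #..##: next=#  (t=1,i=16, bit19=1)
  nb #..#.: next=.  (t=1,i=13, bit18=0)
  nb #...#: next=.  (t=4,i=14, bit17=0)
  nb #....: next=#  (t=0,i=0, bit16=1)
  nb .####: next=.  (t=0,i=12, bit15=0)
  nb .###.: next=.  (t=2,i=8, bit14=0)
  nb .##.#: next=#  (t=2,i=12, bit13=1)
  nb .##..: next=#  (t=3,i=5, bit12=1)
  nb .#.##: next=.  (t=0,i=10, bit11=0)
  nb .#.#.: next=.  (t=0,i=6, bit10=0)
  nb .#..#: next=#  (t=1,i=12, bit9=1)
  nb .#...: next=.  (t=1,i=6, bit8=0)
  nb ..###: next=.  (t=1,i=0, bit7=0)
  nb ..##.: next=.  (t=3,i=11, bit6=0)
  nb ..#.#: next=#  (t=0,i=5, bit5=1)
  nb ..#..: next=#  (t=1,i=11, bit4=1)
  nb ...##: next=.  (t=2,i=6, bit3=0)
  nb ...#.: next=.  (t=0,i=4, bit2=0)
  nb ....#: next=#  (t=0,i=3, bit1=1)
  nb .....: next=#  (t=0,i=1, bit0=1)
  bits 01000000110010010011001000110011 = 1086927411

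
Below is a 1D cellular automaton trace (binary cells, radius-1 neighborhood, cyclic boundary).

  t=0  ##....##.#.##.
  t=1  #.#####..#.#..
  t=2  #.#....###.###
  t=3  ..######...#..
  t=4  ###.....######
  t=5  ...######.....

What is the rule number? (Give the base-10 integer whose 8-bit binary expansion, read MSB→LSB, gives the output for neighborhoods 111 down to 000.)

  [7] ### => .  t=1,i=3
  [6] ##. => .  t=0,i=1
  [5] #.# => .  t=0,i=8
  [4] #.. => #  t=0,i=2
  [3] .## => #  t=0,i=0
  [2] .#. => #  t=0,i=9
  [1] ..# => #  t=0,i=5
  [0] ... => #  t=0,i=3
  bits 00011111 = 31

31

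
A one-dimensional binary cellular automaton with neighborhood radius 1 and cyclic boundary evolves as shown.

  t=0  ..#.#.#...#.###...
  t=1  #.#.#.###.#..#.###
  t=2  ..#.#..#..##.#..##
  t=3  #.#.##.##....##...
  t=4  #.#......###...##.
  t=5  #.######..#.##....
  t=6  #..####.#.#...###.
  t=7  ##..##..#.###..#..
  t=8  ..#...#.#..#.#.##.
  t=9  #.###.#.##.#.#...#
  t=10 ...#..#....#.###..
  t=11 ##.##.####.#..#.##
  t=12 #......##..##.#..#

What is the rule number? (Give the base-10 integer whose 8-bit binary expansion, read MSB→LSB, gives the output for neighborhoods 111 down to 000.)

149

  ### -> #   bit 7 = 1  t=0,i=13
  ##. -> .   bit 6 = 0  t=0,i=14
  #.# -> .   bit 5 = 0  t=0,i=3
  #.. -> #   bit 4 = 1  t=0,i=7
  .## -> .   bit 3 = 0  t=0,i=12
  .#. -> #   bit 2 = 1  t=0,i=2
  ..# -> .   bit 1 = 0  t=0,i=1
  ... -> #   bit 0 = 1  t=0,i=0
  bits 10010101 = 149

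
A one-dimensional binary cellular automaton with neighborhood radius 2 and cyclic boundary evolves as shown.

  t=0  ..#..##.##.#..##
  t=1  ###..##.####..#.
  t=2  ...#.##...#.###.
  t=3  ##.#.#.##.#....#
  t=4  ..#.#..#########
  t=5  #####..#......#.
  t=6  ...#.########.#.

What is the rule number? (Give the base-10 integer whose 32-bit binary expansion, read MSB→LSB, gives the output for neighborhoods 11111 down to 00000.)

1196893691

  nb #####: next=.  (t=4,i=9, bit31=0)
  nb ####.: next=#  (t=1,i=10, bit30=1)
  nb ###.#: next=.  (t=3,i=1, bit29=0)
  nb ###..: next=.  (t=1,i=2, bit28=0)
  nb ##.##: next=.  (t=0,i=7, bit27=0)
  nb ##.#.: next=#  (t=0,i=10, bit26=1)
  nb ##..#: next=#  (t=0,i=0, bit25=1)
  nb ##...: next=#  (t=2,i=7, bit24=1)
  nb #.###: next=.  (t=1,i=0, bit23=0)
  nb #.##.: next=#  (t=0,i=8, bit22=1)
  nb #.#.#: next=.  (t=3,i=3, bit21=0)
  nb #.#..: next=#  (t=0,i=11, bit20=1)
  nb #..##: next=.  (t=0,i=4, bit19=0)
  nb #..#.: next=#  (t=0,i=1, bit18=1)
  nb #...#: next=#  (t=2,i=8, bit17=1)
  nb #....: next=#  (t=2,i=0, bit16=1)
  nb .####: next=.  (t=1,i=9, bit15=0)
  nb .###.: next=.  (t=1,i=1, bit14=0)
  nb .##.#: next=#  (t=0,i=6, bit13=1)
  nb .##..: next=.  (t=0,i=15, bit12=0)
  nb .#.##: next=.  (t=1,i=15, bit11=0)
  nb .#.#.: next=#  (t=3,i=4, bit10=1)
  nb .#..#: next=.  (t=0,i=3, bit9=0)
  nb .#...: next=#  (t=3,i=11, bit8=1)
  nb ..###: next=#  (t=3,i=15, bit7=1)
  nb ..##.: next=#  (t=0,i=5, bit6=1)
  nb ..#.#: next=#  (t=1,i=14, bit5=1)
  nb ..#..: next=#  (t=0,i=2, bit4=1)
  nb ...##: next=#  (t=3,i=14, bit3=1)
  nb ...#.: next=.  (t=2,i=2, bit2=0)
  nb ....#: next=#  (t=2,i=1, bit1=1)
  nb .....: next=#  (t=5,i=10, bit0=1)
  bits 01000111010101110010010111111011 = 1196893691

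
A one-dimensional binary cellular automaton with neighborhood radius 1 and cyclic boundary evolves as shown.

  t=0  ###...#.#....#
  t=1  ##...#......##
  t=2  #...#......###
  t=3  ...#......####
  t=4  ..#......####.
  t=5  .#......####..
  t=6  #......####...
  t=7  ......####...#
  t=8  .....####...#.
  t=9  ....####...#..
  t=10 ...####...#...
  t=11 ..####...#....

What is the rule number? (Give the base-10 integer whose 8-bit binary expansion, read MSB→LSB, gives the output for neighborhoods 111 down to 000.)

  ### -> #   bit 7 = 1  t=0,i=0
  ##. -> .   bit 6 = 0  t=0,i=2
  #.# -> .   bit 5 = 0  t=0,i=7
  #.. -> .   bit 4 = 0  t=0,i=3
  .## -> #   bit 3 = 1  t=0,i=13
  .#. -> .   bit 2 = 0  t=0,i=6
  ..# -> #   bit 1 = 1  t=0,i=5
  ... -> .   bit 0 = 0  t=0,i=4
  bits 10001010 = 138

138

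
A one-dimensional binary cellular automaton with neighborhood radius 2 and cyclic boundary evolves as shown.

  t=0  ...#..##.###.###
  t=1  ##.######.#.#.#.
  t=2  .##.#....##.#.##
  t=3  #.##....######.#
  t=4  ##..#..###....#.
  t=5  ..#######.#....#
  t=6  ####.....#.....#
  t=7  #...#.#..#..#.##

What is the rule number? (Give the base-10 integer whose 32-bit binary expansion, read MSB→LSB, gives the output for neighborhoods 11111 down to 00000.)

254733017

  [31] ##### => .  t=1,i=5
  [30] ####. => .  t=1,i=7
  [29] ###.# => .  t=0,i=11
  [28] ###.. => .  t=0,i=15
  [27] ##.## => #  t=0,i=8
  [26] ##.#. => #  t=1,i=9
  [25] ##..# => #  t=4,i=2
  [24] ##... => #  t=0,i=0
  [23] #.### => .  t=0,i=9
  [22] #.##. => .  t=1,i=0
  [21] #.#.# => #  t=1,i=10
  [20] #.#.. => .  t=2,i=4
  [19] #..## => #  t=0,i=5
  [18] #..#. => #  t=4,i=3
  [17] #...# => #  t=0,i=1
  [16] #.... => .  t=2,i=6
  [15] .#### => #  t=1,i=4
  [14] .###. => #  t=0,i=10
  [13] .##.# => #  t=0,i=7
  [12] .##.. => .  t=3,i=3
  [11] .#.## => #  t=1,i=15
  [10] .#.#. => .  t=1,i=11
  [9] .#..# => #  t=0,i=4
  [8] .#... => .  t=2,i=5
  [7] ..### => #  t=3,i=8
  [6] ..##. => #  t=0,i=6
  [5] ..#.# => .  t=4,i=14
  [4] ..#.. => #  t=0,i=3
  [3] ...## => #  t=2,i=8
  [2] ...#. => .  t=0,i=2
  [1] ....# => .  t=2,i=7
  [0] ..... => #  t=6,i=6
  bits 00001111001011101110101011011001 = 254733017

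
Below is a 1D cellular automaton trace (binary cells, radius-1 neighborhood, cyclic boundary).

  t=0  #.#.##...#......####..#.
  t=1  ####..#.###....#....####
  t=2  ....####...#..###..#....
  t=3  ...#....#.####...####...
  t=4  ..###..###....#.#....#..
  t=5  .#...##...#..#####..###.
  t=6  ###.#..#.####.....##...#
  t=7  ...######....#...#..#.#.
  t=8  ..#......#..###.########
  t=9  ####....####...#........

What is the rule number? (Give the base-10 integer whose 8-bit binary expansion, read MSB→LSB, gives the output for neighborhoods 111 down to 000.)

  nb ###: next=.  (t=0,i=17, bit7=0)
  nb ##.: next=.  (t=0,i=5, bit6=0)
  nb #.#: next=#  (t=0,i=1, bit5=1)
  nb #..: next=#  (t=0,i=6, bit4=1)
  nb .##: next=.  (t=0,i=4, bit3=0)
  nb .#.: next=#  (t=0,i=0, bit2=1)
  nb ..#: next=#  (t=0,i=8, bit1=1)
  nb ...: next=.  (t=0,i=7, bit0=0)
  bits 00110110 = 54

54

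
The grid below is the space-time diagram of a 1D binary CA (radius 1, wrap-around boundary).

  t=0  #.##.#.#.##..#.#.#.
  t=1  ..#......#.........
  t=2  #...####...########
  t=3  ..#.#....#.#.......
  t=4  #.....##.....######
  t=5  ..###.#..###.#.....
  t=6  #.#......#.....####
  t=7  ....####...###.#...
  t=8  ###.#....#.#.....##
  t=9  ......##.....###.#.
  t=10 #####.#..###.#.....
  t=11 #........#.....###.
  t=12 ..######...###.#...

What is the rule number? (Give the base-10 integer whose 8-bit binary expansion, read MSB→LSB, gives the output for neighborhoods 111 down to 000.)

  ### -> .   bit 7 = 0  t=2,i=5
  ##. -> .   bit 6 = 0  t=0,i=3
  #.# -> .   bit 5 = 0  t=0,i=1
  #.. -> .   bit 4 = 0  t=0,i=11
  .## -> #   bit 3 = 1  t=0,i=2
  .#. -> .   bit 2 = 0  t=0,i=0
  ..# -> .   bit 1 = 0  t=0,i=12
  ... -> #   bit 0 = 1  t=1,i=0
  bits 00001001 = 9

9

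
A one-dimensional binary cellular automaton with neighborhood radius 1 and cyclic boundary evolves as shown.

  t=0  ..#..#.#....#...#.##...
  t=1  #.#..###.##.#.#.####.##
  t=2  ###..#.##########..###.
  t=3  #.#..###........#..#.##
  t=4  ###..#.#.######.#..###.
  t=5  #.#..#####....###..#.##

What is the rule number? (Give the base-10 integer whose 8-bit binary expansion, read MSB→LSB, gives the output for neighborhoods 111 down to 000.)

  ### -> .   bit 7 = 0  t=1,i=6
  ##. -> #   bit 6 = 1  t=0,i=19
  #.# -> #   bit 5 = 1  t=0,i=6
  #.. -> .   bit 4 = 0  t=0,i=3
  .## -> #   bit 3 = 1  t=0,i=18
  .#. -> #   bit 2 = 1  t=0,i=2
  ..# -> .   bit 1 = 0  t=0,i=1
  ... -> #   bit 0 = 1  t=0,i=0
  bits 01101101 = 109

109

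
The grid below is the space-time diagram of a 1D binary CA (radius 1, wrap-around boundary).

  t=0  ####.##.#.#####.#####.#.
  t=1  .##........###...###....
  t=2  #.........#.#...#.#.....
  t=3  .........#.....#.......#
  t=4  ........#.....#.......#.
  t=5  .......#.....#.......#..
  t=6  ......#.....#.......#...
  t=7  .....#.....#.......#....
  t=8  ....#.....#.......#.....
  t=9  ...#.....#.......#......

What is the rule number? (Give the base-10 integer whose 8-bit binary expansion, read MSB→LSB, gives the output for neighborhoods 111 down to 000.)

130

  nb ###: next=#  (t=0,i=1, bit7=1)
  nb ##.: next=.  (t=0,i=3, bit6=0)
  nb #.#: next=.  (t=0,i=4, bit5=0)
  nb #..: next=.  (t=1,i=3, bit4=0)
  nb .##: next=.  (t=0,i=0, bit3=0)
  nb .#.: next=.  (t=0,i=8, bit2=0)
  nb ..#: next=#  (t=1,i=0, bit1=1)
  nb ...: next=.  (t=1,i=4, bit0=0)
  bits 10000010 = 130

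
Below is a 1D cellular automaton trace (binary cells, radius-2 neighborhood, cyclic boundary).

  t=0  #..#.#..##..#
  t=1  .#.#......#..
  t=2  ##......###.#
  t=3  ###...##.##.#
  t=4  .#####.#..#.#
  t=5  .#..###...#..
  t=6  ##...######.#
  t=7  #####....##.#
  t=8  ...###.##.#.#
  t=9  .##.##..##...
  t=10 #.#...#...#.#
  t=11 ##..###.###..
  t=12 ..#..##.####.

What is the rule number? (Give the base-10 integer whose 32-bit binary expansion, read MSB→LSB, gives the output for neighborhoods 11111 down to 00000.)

  ##### -> .   bit 31 = 0  t=4,i=3
  ####. -> #   bit 30 = 1  t=3,i=1
  ###.# -> #   bit 29 = 1  t=2,i=10
  ###.. -> #   bit 28 = 1  t=2,i=1
  ##.## -> .   bit 27 = 0  t=2,i=11
  ##.#. -> #   bit 26 = 1  t=4,i=6
  ##..# -> #   bit 25 = 1  t=0,i=1
  ##... -> #   bit 24 = 1  t=2,i=2
  #.### -> #   bit 23 = 1  t=2,i=12
  #.##. -> .   bit 22 = 0  t=3,i=9
  #.#.# -> .   bit 21 = 0  t=4,i=12
  #.#.. -> .   bit 20 = 0  t=0,i=5
  #..## -> .   bit 19 = 0  t=0,i=7
  #..#. -> .   bit 18 = 0  t=0,i=2
  #...# -> #   bit 17 = 1  t=1,i=12
  #.... -> .   bit 16 = 0  t=1,i=5
  .#### -> .   bit 15 = 0  t=3,i=0
  .###. -> #   bit 14 = 1  t=2,i=0
  .##.# -> #   bit 13 = 1  t=3,i=7
  .##.. -> .   bit 12 = 0  t=0,i=0
  .#.## -> .   bit 11 = 0  t=4,i=0
  .#.#. -> .   bit 10 = 0  t=0,i=4
  .#..# -> .   bit 9 = 0  t=0,i=6
  .#... -> .   bit 8 = 0  t=1,i=4
  ..### -> .   bit 7 = 0  t=2,i=8
  ..##. -> .   bit 6 = 0  t=0,i=8
  ..#.# -> #   bit 5 = 1  t=0,i=3
  ..#.. -> #   bit 4 = 1  t=1,i=10
  ...## -> #   bit 3 = 1  t=2,i=7
  ...#. -> #   bit 2 = 1  t=1,i=0
  ....# -> #   bit 1 = 1  t=1,i=8
  ..... -> .   bit 0 = 0  t=1,i=6
  bits 01110111100000100110000000111110 = 2005033022

2005033022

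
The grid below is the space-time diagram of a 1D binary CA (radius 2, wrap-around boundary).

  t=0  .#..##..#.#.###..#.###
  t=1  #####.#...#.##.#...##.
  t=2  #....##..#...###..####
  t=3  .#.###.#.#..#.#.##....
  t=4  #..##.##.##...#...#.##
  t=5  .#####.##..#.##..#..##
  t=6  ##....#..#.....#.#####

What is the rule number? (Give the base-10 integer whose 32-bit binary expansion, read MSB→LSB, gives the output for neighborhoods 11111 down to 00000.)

  #####|.  b31=0 t=1,i=2
  ####.|.  b30=0 t=1,i=3
  ###.#|.  b29=0 t=0,i=21
  ###..|.  b28=0 t=0,i=14
  ##.##|#  b27=1 t=1,i=21
  ##.#.|#  b26=1 t=0,i=0
  ##..#|#  b25=1 t=0,i=6
  ##...|#  b24=1 t=2,i=1
  #.###|#  b23=1 t=0,i=12
  #.##.|.  b22=0 t=1,i=12
  #.#.#|#  b21=1 t=0,i=10
  #.#..|#  b20=1 t=0,i=1
  #..##|#  b19=1 t=0,i=3
  #..#.|.  b18=0 t=0,i=7
  #...#|.  b17=0 t=1,i=8
  #....|.  b16=0 t=2,i=2
  .####|.  b15=0 t=1,i=1
  .###.|#  b14=1 t=0,i=13
  .##.#|#  b13=1 t=1,i=13
  .##..|.  b12=0 t=0,i=5
  .#.##|.  b11=0 t=0,i=11
  .#.#.|.  b10=0 t=0,i=9
  .#..#|#  b9=1 t=0,i=2
  .#...|.  b8=0 t=1,i=7
  ..###|.  b7=0 t=2,i=13
  ..##.|#  b6=1 t=0,i=4
  ..#.#|.  b5=0 t=0,i=8
  ..#..|#  b4=1 t=2,i=9
  ...##|#  b3=1 t=1,i=18
  ...#.|#  b2=1 t=1,i=9
  ....#|#  b1=1 t=2,i=3
  .....|#  b0=1 t=3,i=20
  bits 00001111101110000110001001011111 = 263742047

263742047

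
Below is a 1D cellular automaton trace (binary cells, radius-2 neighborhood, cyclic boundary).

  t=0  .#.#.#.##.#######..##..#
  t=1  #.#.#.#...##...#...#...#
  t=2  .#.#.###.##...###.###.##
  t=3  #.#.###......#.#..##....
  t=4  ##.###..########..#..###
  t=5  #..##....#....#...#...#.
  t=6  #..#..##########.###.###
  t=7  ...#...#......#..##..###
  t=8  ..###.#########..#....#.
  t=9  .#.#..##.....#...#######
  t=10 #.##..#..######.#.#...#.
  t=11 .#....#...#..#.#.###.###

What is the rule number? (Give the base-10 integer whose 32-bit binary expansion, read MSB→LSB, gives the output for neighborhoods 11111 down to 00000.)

1150406015

  [31] ##### => .  t=0,i=12
  [30] ####. => #  t=0,i=15
  [29] ###.# => .  t=2,i=7
  [28] ###.. => .  t=0,i=16
  [27] ##.## => .  t=0,i=9
  [26] ##.#. => #  t=1,i=1
  [25] ##..# => .  t=0,i=17
  [24] ##... => .  t=1,i=12
  [23] #.### => #  t=0,i=10
  [22] #.##. => .  t=0,i=7
  [21] #.#.# => .  t=0,i=1
  [20] #.#.. => #  t=1,i=6
  [19] #..## => .  t=0,i=18
  [18] #..#. => .  t=0,i=22
  [17] #...# => .  t=1,i=8
  [16] #.... => #  t=3,i=8
  [15] .#### => #  t=0,i=11
  [14] .###. => #  t=2,i=6
  [13] .##.# => .  t=0,i=8
  [12] .##.. => .  t=0,i=20
  [11] .#.## => #  t=0,i=6
  [10] .#.#. => #  t=0,i=0
  [9] .#..# => .  t=3,i=16
  [8] .#... => #  t=1,i=7
  [7] ..### => .  t=2,i=14
  [6] ..##. => #  t=0,i=19
  [5] ..#.# => #  t=0,i=23
  [4] ..#.. => #  t=1,i=15
  [3] ...## => #  t=1,i=9
  [2] ...#. => #  t=1,i=14
  [1] ....# => #  t=3,i=11
  [0] ..... => #  t=3,i=9
  bits 01000100100100011100110101111111 = 1150406015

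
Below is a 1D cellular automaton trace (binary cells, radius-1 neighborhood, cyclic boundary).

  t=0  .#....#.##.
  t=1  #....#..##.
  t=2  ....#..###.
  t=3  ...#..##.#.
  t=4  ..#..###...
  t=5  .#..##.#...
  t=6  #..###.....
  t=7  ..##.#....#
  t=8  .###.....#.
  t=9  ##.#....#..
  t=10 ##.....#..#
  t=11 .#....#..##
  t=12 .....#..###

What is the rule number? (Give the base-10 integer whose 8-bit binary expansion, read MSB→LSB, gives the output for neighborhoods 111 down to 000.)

74

  ###|.  b7=0 t=2,i=8
  ##.|#  b6=1 t=0,i=9
  #.#|.  b5=0 t=0,i=7
  #..|.  b4=0 t=0,i=2
  .##|#  b3=1 t=0,i=8
  .#.|.  b2=0 t=0,i=1
  ..#|#  b1=1 t=0,i=0
  ...|.  b0=0 t=0,i=3
  bits 01001010 = 74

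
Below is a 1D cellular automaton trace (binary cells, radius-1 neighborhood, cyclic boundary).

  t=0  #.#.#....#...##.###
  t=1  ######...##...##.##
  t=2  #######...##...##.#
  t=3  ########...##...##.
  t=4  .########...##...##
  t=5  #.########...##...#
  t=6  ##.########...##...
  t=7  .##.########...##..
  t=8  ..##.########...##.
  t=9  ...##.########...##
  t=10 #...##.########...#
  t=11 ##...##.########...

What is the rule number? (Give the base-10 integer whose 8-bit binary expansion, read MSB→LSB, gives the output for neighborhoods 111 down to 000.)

244

  ###|#  b7=1 t=0,i=17
  ##.|#  b6=1 t=0,i=0
  #.#|#  b5=1 t=0,i=1
  #..|#  b4=1 t=0,i=5
  .##|.  b3=0 t=0,i=13
  .#.|#  b2=1 t=0,i=2
  ..#|.  b1=0 t=0,i=8
  ...|.  b0=0 t=0,i=6
  bits 11110100 = 244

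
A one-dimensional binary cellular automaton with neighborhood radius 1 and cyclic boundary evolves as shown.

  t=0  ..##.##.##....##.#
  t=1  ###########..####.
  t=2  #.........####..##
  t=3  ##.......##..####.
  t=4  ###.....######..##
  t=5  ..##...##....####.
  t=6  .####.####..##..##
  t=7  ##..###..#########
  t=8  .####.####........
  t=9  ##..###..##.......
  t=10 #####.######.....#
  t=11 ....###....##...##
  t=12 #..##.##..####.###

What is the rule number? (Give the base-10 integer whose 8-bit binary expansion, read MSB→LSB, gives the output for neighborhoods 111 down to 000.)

  [7] ### => .  t=1,i=1
  [6] ##. => #  t=0,i=3
  [5] #.# => #  t=0,i=4
  [4] #.. => #  t=0,i=0
  [3] .## => #  t=0,i=2
  [2] .#. => .  t=0,i=17
  [1] ..# => #  t=0,i=1
  [0] ... => .  t=0,i=11
  bits 01111010 = 122

122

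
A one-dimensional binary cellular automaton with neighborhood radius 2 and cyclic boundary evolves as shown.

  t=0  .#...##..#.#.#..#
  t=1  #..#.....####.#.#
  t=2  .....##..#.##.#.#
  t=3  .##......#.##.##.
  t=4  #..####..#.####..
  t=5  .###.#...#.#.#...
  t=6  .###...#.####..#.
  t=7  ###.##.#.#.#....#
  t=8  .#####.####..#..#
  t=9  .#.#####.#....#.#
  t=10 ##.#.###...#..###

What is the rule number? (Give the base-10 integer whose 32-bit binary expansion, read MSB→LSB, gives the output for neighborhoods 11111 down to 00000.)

3924518561

  ##### -> #   bit 31 = 1  t=8,i=3
  ####. -> #   bit 30 = 1  t=1,i=11
  ###.# -> #   bit 29 = 1  t=1,i=12
  ###.. -> .   bit 28 = 0  t=4,i=6
  ##.## -> #   bit 27 = 1  t=3,i=13
  ##.#. -> .   bit 26 = 0  t=1,i=13
  ##..# -> .   bit 25 = 0  t=0,i=7
  ##... -> #   bit 24 = 1  t=3,i=3
  #.### -> #   bit 23 = 1  t=4,i=11
  #.##. -> #   bit 22 = 1  t=1,i=16
  #.#.# -> #   bit 21 = 1  t=0,i=11
  #.#.. -> .   bit 20 = 0  t=0,i=1
  #..## -> #   bit 19 = 1  t=3,i=0
  #..#. -> .   bit 18 = 0  t=0,i=8
  #...# -> #   bit 17 = 1  t=0,i=3
  #.... -> #   bit 16 = 1  t=1,i=5
  .#### -> .   bit 15 = 0  t=1,i=10
  .###. -> #   bit 14 = 1  t=5,i=2
  .##.# -> #   bit 13 = 1  t=2,i=12
  .##.. -> .   bit 12 = 0  t=0,i=6
  .#.## -> .   bit 11 = 0  t=1,i=15
  .#.#. -> #   bit 10 = 1  t=0,i=0
  .#..# -> #   bit 9 = 1  t=0,i=14
  .#... -> .   bit 8 = 0  t=0,i=2
  ..### -> #   bit 7 = 1  t=1,i=9
  ..##. -> .   bit 6 = 0  t=0,i=5
  ..#.# -> #   bit 5 = 1  t=0,i=9
  ..#.. -> .   bit 4 = 0  t=1,i=3
  ...## -> .   bit 3 = 0  t=0,i=4
  ...#. -> .   bit 2 = 0  t=3,i=8
  ....# -> .   bit 1 = 0  t=1,i=7
  ..... -> #   bit 0 = 1  t=1,i=6
  bits 11101001111010110110011010100001 = 3924518561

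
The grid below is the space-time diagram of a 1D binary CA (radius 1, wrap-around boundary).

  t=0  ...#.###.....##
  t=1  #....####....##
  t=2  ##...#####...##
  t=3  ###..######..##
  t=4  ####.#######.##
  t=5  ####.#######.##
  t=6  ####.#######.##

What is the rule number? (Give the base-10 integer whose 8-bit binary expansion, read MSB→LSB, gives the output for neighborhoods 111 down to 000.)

216

  ###|#  b7=1 t=0,i=6
  ##.|#  b6=1 t=0,i=7
  #.#|.  b5=0 t=0,i=4
  #..|#  b4=1 t=0,i=0
  .##|#  b3=1 t=0,i=5
  .#.|.  b2=0 t=0,i=3
  ..#|.  b1=0 t=0,i=2
  ...|.  b0=0 t=0,i=1
  bits 11011000 = 216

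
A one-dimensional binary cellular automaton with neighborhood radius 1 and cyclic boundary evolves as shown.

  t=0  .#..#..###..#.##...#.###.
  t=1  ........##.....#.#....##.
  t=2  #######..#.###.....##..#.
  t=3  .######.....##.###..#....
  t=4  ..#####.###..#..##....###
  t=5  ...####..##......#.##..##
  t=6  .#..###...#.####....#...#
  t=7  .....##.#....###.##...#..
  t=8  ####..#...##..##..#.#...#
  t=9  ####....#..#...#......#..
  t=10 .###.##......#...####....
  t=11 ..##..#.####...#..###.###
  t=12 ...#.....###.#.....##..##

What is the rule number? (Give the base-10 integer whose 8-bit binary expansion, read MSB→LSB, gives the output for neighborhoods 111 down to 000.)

193

  ###|#  b7=1 t=0,i=8
  ##.|#  b6=1 t=0,i=9
  #.#|.  b5=0 t=0,i=13
  #..|.  b4=0 t=0,i=2
  .##|.  b3=0 t=0,i=7
  .#.|.  b2=0 t=0,i=1
  ..#|.  b1=0 t=0,i=0
  ...|#  b0=1 t=0,i=17
  bits 11000001 = 193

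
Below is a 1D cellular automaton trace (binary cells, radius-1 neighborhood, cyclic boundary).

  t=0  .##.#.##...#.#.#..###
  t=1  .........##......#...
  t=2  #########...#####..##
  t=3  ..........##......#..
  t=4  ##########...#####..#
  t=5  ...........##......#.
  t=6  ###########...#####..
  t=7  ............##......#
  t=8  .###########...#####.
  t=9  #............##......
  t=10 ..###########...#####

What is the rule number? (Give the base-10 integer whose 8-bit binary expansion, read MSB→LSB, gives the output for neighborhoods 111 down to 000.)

3

  ### -> .   bit 7 = 0  t=0,i=19
  ##. -> .   bit 6 = 0  t=0,i=2
  #.# -> .   bit 5 = 0  t=0,i=0
  #.. -> .   bit 4 = 0  t=0,i=8
  .## -> .   bit 3 = 0  t=0,i=1
  .#. -> .   bit 2 = 0  t=0,i=4
  ..# -> #   bit 1 = 1  t=0,i=10
  ... -> #   bit 0 = 1  t=0,i=9
  bits 00000011 = 3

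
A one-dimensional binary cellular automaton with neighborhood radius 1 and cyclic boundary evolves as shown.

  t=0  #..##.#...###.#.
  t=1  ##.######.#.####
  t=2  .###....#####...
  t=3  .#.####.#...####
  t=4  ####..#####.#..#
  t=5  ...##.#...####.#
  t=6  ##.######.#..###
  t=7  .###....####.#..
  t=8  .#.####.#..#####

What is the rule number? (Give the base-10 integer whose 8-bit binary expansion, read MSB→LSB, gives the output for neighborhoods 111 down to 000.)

  ### -> .   bit 7 = 0  t=0,i=11
  ##. -> #   bit 6 = 1  t=0,i=4
  #.# -> #   bit 5 = 1  t=0,i=5
  #.. -> #   bit 4 = 1  t=0,i=1
  .## -> #   bit 3 = 1  t=0,i=3
  .#. -> #   bit 2 = 1  t=0,i=0
  ..# -> .   bit 1 = 0  t=0,i=2
  ... -> #   bit 0 = 1  t=0,i=8
  bits 01111101 = 125

125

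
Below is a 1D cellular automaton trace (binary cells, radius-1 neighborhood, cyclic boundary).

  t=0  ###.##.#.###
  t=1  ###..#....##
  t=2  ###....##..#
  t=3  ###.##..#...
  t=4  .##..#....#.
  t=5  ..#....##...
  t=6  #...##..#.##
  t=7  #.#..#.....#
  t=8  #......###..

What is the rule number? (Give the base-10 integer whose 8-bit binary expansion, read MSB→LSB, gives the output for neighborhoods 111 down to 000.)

193

  ###|#  b7=1 t=0,i=0
  ##.|#  b6=1 t=0,i=2
  #.#|.  b5=0 t=0,i=3
  #..|.  b4=0 t=1,i=3
  .##|.  b3=0 t=0,i=4
  .#.|.  b2=0 t=0,i=7
  ..#|.  b1=0 t=1,i=4
  ...|#  b0=1 t=1,i=7
  bits 11000001 = 193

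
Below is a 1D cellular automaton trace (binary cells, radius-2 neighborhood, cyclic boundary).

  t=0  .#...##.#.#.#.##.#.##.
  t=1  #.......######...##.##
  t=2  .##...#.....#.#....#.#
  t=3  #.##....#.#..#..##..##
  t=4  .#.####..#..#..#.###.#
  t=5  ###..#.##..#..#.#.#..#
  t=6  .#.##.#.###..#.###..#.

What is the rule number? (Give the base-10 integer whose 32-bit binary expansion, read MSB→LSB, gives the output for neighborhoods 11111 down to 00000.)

1261263874

  nb #####: next=.  (t=1,i=10, bit31=0)
  nb ####.: next=#  (t=1,i=12, bit30=1)
  nb ###.#: next=.  (t=3,i=0, bit29=0)
  nb ###..: next=.  (t=1,i=0, bit28=0)
  nb ##.##: next=#  (t=1,i=19, bit27=1)
  nb ##.#.: next=.  (t=0,i=7, bit26=0)
  nb ##..#: next=#  (t=0,i=21, bit25=1)
  nb ##...: next=#  (t=1,i=1, bit24=1)
  nb #.###: next=.  (t=1,i=20, bit23=0)
  nb #.##.: next=.  (t=0,i=14, bit22=0)
  nb #.#.#: next=#  (t=0,i=8, bit21=1)
  nb #.#..: next=.  (t=2,i=14, bit20=0)
  nb #..##: next=#  (t=3,i=15, bit19=1)
  nb #..#.: next=#  (t=0,i=0, bit18=1)
  nb #...#: next=.  (t=0,i=3, bit17=0)
  nb #....: next=#  (t=1,i=2, bit16=1)
  nb .####: next=.  (t=1,i=9, bit15=0)
  nb .###.: next=#  (t=1,i=21, bit14=1)
  nb .##.#: next=.  (t=0,i=6, bit13=0)
  nb .##..: next=#  (t=0,i=20, bit12=1)
  nb .#.##: next=#  (t=0,i=13, bit11=1)
  nb .#.#.: next=#  (t=0,i=9, bit10=1)
  nb .#..#: next=.  (t=3,i=11, bit9=0)
  nb .#...: next=.  (t=0,i=2, bit8=0)
  nb ..###: next=.  (t=1,i=8, bit7=0)
  nb ..##.: next=.  (t=0,i=5, bit6=0)
  nb ..#.#: next=.  (t=2,i=12, bit5=0)
  nb ..#..: next=.  (t=0,i=1, bit4=0)
  nb ...##: next=.  (t=0,i=4, bit3=0)
  nb ...#.: next=.  (t=2,i=5, bit2=0)
  nb ....#: next=#  (t=1,i=6, bit1=1)
  nb .....: next=.  (t=1,i=3, bit0=0)
  bits 01001011001011010101110000000010 = 1261263874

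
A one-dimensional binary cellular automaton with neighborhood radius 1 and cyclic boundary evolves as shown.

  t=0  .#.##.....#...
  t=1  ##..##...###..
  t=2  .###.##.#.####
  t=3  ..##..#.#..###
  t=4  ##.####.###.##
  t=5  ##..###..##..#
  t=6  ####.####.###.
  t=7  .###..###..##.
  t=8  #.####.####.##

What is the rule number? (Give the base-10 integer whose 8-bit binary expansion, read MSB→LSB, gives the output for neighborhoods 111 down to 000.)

  ### -> #   bit 7 = 1  t=1,i=10
  ##. -> #   bit 6 = 1  t=0,i=4
  #.# -> .   bit 5 = 0  t=0,i=2
  #.. -> #   bit 4 = 1  t=0,i=5
  .## -> .   bit 3 = 0  t=0,i=3
  .#. -> #   bit 2 = 1  t=0,i=1
  ..# -> #   bit 1 = 1  t=0,i=0
  ... -> .   bit 0 = 0  t=0,i=6
  bits 11010110 = 214

214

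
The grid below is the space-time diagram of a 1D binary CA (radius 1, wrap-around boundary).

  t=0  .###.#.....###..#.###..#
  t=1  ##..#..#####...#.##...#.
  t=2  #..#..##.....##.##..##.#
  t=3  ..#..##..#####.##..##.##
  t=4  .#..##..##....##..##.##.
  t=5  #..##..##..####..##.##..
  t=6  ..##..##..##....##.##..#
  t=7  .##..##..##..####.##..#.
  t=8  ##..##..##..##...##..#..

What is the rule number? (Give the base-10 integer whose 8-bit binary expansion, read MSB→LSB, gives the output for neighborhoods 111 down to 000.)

  [7] ### => .  t=0,i=2
  [6] ##. => .  t=0,i=3
  [5] #.# => #  t=0,i=0
  [4] #.. => .  t=0,i=6
  [3] .## => #  t=0,i=1
  [2] .#. => .  t=0,i=5
  [1] ..# => #  t=0,i=10
  [0] ... => #  t=0,i=7
  bits 00101011 = 43

43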